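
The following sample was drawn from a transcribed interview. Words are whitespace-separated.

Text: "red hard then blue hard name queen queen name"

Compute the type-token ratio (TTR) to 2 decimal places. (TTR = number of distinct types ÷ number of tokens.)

0.67

N = 9 tokens, V = 6 types.
TTR = V / N = 6 / 9 = 0.67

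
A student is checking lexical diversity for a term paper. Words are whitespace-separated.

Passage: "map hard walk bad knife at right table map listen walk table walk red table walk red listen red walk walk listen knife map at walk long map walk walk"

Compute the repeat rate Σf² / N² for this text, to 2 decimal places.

Frequencies: walk:9, map:4, table:3, listen:3, red:3, knife:2, at:2, hard:1, bad:1, right:1, long:1
Σf² = 136; N² = 900
Repeat rate = 136 / 900 = 0.15

0.15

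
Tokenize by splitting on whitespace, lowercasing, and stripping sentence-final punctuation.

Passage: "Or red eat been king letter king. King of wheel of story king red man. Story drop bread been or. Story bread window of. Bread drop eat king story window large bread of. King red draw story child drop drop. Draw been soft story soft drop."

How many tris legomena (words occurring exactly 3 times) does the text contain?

Frequencies: king:6, story:6, drop:5, of:4, bread:4, red:3, been:3, or:2, eat:2, window:2, draw:2, soft:2, letter:1, wheel:1, man:1, large:1, child:1
Words with frequency 3: been, red

2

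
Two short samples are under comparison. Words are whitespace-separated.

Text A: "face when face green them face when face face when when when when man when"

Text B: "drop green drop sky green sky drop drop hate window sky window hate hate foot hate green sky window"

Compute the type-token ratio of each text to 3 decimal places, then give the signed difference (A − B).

TTR(A) = 5/15 = 0.333
TTR(B) = 6/19 = 0.316
Difference = 0.333 − 0.316 = 0.017

0.017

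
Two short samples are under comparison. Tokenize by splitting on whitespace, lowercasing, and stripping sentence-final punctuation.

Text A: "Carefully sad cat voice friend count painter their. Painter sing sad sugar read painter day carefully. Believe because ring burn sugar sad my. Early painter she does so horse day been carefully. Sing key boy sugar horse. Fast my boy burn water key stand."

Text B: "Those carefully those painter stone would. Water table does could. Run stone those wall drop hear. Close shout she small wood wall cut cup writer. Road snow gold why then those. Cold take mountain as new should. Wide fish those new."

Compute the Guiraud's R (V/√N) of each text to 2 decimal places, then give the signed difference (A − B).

A: V=28, N=44, R=4.22
B: V=34, N=41, R=5.31
Difference = 4.22 − 5.31 = -1.09

-1.09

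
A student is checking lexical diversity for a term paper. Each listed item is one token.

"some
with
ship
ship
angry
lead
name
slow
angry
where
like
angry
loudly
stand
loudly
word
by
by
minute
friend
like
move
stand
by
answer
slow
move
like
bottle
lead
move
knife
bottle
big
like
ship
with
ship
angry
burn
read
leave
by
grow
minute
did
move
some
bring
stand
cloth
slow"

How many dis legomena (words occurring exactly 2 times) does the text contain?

Frequencies: ship:4, angry:4, like:4, by:4, move:4, slow:3, stand:3, some:2, with:2, lead:2, loudly:2, minute:2, bottle:2, name:1, where:1, word:1, friend:1, answer:1, knife:1, big:1, … (7 more, each freq 1)
Words with frequency 2: bottle, lead, loudly, minute, some, with

6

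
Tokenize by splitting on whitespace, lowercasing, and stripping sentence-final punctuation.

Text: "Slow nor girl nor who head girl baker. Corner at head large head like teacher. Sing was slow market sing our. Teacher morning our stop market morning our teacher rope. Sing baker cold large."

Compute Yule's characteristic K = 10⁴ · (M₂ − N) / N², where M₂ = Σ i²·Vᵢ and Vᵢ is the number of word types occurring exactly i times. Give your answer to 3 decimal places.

328.720

Frequencies: head:3, teacher:3, sing:3, our:3, slow:2, nor:2, girl:2, baker:2, large:2, market:2, morning:2, who:1, corner:1, at:1, like:1, was:1, stop:1, rope:1, cold:1
N = 34. Frequency spectrum: V_1=8, V_2=7, V_3=4
M₂ = 1²·8 + 2²·7 + 3²·4 = 72
K = 10000 × (72 − 34) / 34² = 328.720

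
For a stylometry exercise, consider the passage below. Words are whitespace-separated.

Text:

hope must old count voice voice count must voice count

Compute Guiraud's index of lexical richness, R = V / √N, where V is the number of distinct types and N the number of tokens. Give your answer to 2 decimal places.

1.58

N = 10, V = 5.
√N = 3.162278
R = 5 / 3.162278 = 1.58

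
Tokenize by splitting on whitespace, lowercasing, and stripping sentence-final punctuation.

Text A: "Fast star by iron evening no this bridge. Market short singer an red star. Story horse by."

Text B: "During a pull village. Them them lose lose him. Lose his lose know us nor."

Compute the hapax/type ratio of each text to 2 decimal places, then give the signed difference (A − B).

0.05

A: hapax=13, V=15, ratio=0.87
B: hapax=9, V=11, ratio=0.82
Difference = 0.87 − 0.82 = 0.05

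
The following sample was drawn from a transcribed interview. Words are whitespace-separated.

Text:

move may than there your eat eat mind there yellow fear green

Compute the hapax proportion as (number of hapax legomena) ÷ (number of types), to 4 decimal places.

0.8000

Frequencies: there:2, eat:2, move:1, may:1, than:1, your:1, mind:1, yellow:1, fear:1, green:1
Hapax count = 8; type count = 10.
Ratio = 8 / 10 = 0.8000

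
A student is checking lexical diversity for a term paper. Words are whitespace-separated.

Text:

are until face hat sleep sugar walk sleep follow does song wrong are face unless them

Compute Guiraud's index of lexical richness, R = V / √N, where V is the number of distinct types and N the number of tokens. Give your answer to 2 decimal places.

3.25

N = 16, V = 13.
√N = 4.000000
R = 13 / 4.000000 = 3.25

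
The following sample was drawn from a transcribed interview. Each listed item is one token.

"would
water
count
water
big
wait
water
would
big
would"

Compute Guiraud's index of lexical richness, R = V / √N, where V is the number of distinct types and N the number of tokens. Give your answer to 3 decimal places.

N = 10, V = 5.
√N = 3.162278
R = 5 / 3.162278 = 1.581

1.581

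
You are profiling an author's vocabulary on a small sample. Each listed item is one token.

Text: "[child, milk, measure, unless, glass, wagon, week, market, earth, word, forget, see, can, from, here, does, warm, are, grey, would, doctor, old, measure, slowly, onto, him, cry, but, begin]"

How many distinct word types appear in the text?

28

Distinct types: {are, begin, but, can, child, cry, doctor, does, earth, forget, from, glass, grey, here, him, market, measure, milk, old, onto, see, slowly, unless, wagon, warm, week, word, would}
V = 28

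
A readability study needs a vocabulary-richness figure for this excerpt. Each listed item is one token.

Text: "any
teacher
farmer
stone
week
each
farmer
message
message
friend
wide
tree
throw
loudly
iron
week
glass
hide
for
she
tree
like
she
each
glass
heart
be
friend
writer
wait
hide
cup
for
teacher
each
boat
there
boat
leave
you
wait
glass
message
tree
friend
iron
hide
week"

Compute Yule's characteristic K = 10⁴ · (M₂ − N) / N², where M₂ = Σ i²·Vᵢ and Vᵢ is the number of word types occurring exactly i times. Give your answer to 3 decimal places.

243.056

Frequencies: week:3, each:3, message:3, friend:3, tree:3, glass:3, hide:3, teacher:2, farmer:2, iron:2, for:2, she:2, wait:2, boat:2, any:1, stone:1, wide:1, throw:1, loudly:1, like:1, … (7 more, each freq 1)
N = 48. Frequency spectrum: V_1=13, V_2=7, V_3=7
M₂ = 1²·13 + 2²·7 + 3²·7 = 104
K = 10000 × (104 − 48) / 48² = 243.056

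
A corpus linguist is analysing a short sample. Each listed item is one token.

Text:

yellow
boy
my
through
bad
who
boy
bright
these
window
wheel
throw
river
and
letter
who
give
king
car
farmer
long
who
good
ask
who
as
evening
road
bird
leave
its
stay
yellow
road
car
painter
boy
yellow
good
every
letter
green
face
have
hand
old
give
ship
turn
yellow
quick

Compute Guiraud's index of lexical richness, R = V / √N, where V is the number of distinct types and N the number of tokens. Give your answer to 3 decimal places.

N = 51, V = 38.
√N = 7.141428
R = 38 / 7.141428 = 5.321

5.321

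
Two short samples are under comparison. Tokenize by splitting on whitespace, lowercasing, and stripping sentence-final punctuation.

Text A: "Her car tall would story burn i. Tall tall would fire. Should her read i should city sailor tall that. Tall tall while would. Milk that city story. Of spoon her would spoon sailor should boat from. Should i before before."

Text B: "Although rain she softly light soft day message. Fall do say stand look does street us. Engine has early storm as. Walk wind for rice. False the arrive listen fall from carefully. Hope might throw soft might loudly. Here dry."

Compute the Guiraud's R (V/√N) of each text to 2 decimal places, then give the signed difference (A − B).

-2.73

A: V=20, N=41, R=3.12
B: V=37, N=40, R=5.85
Difference = 3.12 − 5.85 = -2.73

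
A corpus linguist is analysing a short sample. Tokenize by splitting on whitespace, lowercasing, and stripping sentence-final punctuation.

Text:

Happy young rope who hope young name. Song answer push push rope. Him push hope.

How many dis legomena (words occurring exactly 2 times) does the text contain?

Frequencies: push:3, young:2, rope:2, hope:2, happy:1, who:1, name:1, song:1, answer:1, him:1
Words with frequency 2: hope, rope, young

3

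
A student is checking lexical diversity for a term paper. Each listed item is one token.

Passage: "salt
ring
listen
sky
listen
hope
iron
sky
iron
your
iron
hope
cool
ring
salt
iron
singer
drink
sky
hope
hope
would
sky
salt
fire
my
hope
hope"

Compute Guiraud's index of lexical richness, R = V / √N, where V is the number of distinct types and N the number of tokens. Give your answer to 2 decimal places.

N = 28, V = 13.
√N = 5.291503
R = 13 / 5.291503 = 2.46

2.46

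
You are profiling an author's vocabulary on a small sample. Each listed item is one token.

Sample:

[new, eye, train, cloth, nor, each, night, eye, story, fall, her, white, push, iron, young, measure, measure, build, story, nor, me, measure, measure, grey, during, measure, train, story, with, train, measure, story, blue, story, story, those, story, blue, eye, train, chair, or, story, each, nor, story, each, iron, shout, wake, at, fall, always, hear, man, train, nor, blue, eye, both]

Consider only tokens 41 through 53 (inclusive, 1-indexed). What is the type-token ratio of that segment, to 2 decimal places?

0.85

Segment tokens 41–53: chair, or, story, each, nor, story, each, iron, shout, wake, at, fall, always
Segment N = 13, segment V = 11.
TTR = 11 / 13 = 0.85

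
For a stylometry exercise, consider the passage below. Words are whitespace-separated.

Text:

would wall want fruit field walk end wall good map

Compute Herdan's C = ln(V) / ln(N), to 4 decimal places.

N = 10, V = 9.
ln(V) = 2.197225, ln(N) = 2.302585
C = 2.197225 / 2.302585 = 0.9542

0.9542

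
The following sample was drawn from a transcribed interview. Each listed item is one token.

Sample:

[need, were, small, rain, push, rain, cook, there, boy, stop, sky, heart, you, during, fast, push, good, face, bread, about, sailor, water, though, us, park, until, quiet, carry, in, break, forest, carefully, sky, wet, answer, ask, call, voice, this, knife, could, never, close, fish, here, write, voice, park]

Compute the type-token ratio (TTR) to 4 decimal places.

N = 48 tokens, V = 43 types.
TTR = V / N = 43 / 48 = 0.8958

0.8958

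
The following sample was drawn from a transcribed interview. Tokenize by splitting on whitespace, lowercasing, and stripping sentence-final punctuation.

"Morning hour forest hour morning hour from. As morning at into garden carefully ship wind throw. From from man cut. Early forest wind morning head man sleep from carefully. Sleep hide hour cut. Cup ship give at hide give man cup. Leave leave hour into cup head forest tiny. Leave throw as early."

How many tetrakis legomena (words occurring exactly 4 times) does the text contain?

Frequencies: hour:5, morning:4, from:4, forest:3, man:3, cup:3, leave:3, as:2, at:2, into:2, carefully:2, ship:2, wind:2, throw:2, cut:2, early:2, head:2, sleep:2, hide:2, give:2, … (2 more, each freq 1)
Words with frequency 4: from, morning

2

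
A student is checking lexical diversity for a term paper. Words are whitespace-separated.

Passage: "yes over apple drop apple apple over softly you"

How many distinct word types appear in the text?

Distinct types: {apple, drop, over, softly, yes, you}
V = 6

6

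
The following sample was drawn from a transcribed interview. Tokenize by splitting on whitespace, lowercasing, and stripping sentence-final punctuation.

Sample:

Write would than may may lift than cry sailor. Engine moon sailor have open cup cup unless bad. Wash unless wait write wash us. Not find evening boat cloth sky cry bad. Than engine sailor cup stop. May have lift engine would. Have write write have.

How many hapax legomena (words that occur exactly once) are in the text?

Frequencies: write:4, have:4, than:3, may:3, sailor:3, engine:3, cup:3, would:2, lift:2, cry:2, unless:2, bad:2, wash:2, moon:1, open:1, wait:1, us:1, not:1, find:1, evening:1, … (4 more, each freq 1)
Hapax (freq=1): boat, cloth, evening, find, moon, not, open, sky, stop, us, wait

11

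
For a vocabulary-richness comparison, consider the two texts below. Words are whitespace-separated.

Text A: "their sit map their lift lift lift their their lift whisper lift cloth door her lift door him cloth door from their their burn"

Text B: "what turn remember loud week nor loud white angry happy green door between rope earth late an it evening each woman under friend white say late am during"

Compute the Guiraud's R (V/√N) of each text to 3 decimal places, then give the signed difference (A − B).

A: V=11, N=24, R=2.245
B: V=25, N=28, R=4.725
Difference = 2.245 − 4.725 = -2.480

-2.480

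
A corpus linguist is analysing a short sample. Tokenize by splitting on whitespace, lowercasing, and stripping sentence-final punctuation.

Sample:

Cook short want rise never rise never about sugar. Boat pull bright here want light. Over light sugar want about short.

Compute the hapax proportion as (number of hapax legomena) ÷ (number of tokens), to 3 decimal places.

0.286

Frequencies: want:3, short:2, rise:2, never:2, about:2, sugar:2, light:2, cook:1, boat:1, pull:1, bright:1, here:1, over:1
Hapax count = 6; token count = 21.
Ratio = 6 / 21 = 0.286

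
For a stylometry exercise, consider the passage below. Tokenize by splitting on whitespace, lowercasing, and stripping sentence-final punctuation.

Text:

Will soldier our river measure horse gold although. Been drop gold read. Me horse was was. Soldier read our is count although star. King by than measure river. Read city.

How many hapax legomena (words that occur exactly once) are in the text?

11

Frequencies: read:3, soldier:2, our:2, river:2, measure:2, horse:2, gold:2, although:2, was:2, will:1, been:1, drop:1, me:1, is:1, count:1, star:1, king:1, by:1, than:1, city:1
Hapax (freq=1): been, by, city, count, drop, is, king, me, star, than, will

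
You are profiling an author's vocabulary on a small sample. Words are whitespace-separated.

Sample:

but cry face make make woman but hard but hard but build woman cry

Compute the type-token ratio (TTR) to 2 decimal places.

0.50

N = 14 tokens, V = 7 types.
TTR = V / N = 7 / 14 = 0.50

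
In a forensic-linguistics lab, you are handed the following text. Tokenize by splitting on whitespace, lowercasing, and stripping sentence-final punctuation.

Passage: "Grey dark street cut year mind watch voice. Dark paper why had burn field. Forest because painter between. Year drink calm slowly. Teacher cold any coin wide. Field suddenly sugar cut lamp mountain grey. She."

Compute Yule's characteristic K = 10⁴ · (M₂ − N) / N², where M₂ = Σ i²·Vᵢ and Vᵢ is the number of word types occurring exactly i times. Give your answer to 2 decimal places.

Frequencies: grey:2, dark:2, cut:2, year:2, field:2, street:1, mind:1, watch:1, voice:1, paper:1, why:1, had:1, burn:1, forest:1, because:1, painter:1, between:1, drink:1, calm:1, slowly:1, … (10 more, each freq 1)
N = 35. Frequency spectrum: V_1=25, V_2=5
M₂ = 1²·25 + 2²·5 = 45
K = 10000 × (45 − 35) / 35² = 81.63

81.63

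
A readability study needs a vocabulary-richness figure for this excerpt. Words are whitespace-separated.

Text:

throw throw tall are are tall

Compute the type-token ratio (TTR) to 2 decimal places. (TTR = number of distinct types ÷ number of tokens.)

N = 6 tokens, V = 3 types.
TTR = V / N = 3 / 6 = 0.50

0.50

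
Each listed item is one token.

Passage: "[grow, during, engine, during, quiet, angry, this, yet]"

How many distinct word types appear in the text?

Distinct types: {angry, during, engine, grow, quiet, this, yet}
V = 7

7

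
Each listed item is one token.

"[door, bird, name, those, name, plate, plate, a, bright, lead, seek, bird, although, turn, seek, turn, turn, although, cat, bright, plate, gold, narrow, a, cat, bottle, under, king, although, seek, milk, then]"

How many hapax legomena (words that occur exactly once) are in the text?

10

Frequencies: plate:3, seek:3, although:3, turn:3, bird:2, name:2, a:2, bright:2, cat:2, door:1, those:1, lead:1, gold:1, narrow:1, bottle:1, under:1, king:1, milk:1, then:1
Hapax (freq=1): bottle, door, gold, king, lead, milk, narrow, then, those, under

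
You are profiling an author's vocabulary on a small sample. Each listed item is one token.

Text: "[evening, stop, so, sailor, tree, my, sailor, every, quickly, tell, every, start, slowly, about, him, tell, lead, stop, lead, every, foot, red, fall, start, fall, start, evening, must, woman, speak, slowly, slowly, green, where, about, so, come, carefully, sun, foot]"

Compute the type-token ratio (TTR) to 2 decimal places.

N = 40 tokens, V = 25 types.
TTR = V / N = 25 / 40 = 0.63

0.63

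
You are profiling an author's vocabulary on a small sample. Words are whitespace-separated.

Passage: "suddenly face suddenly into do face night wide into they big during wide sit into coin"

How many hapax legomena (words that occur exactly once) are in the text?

7

Frequencies: into:3, suddenly:2, face:2, wide:2, do:1, night:1, they:1, big:1, during:1, sit:1, coin:1
Hapax (freq=1): big, coin, do, during, night, sit, they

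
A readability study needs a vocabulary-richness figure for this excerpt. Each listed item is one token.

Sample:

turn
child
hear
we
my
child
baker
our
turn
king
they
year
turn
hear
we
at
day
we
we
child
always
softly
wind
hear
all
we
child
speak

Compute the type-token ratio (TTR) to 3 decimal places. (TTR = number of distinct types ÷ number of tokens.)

N = 28 tokens, V = 17 types.
TTR = V / N = 17 / 28 = 0.607

0.607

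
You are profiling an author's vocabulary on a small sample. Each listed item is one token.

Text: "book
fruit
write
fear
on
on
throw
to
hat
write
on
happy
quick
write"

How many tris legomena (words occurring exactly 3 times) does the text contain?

Frequencies: write:3, on:3, book:1, fruit:1, fear:1, throw:1, to:1, hat:1, happy:1, quick:1
Words with frequency 3: on, write

2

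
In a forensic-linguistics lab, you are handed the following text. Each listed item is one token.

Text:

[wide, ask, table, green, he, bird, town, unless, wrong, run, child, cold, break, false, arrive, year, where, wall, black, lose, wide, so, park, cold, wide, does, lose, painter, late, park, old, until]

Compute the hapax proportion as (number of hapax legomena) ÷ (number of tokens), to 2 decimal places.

0.72

Frequencies: wide:3, cold:2, lose:2, park:2, ask:1, table:1, green:1, he:1, bird:1, town:1, unless:1, wrong:1, run:1, child:1, break:1, false:1, arrive:1, year:1, where:1, wall:1, … (7 more, each freq 1)
Hapax count = 23; token count = 32.
Ratio = 23 / 32 = 0.72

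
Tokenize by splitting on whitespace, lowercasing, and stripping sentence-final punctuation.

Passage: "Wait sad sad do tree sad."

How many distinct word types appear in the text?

Distinct types: {do, sad, tree, wait}
V = 4

4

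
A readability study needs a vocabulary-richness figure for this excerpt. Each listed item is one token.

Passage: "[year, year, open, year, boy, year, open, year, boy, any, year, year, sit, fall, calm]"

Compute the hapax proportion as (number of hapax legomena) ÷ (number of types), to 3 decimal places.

0.571

Frequencies: year:7, open:2, boy:2, any:1, sit:1, fall:1, calm:1
Hapax count = 4; type count = 7.
Ratio = 4 / 7 = 0.571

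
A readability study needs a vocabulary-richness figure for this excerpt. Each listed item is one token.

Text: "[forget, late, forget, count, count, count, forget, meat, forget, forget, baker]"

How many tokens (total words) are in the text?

11

Tokens: forget, late, forget, count, count, count, forget, meat, forget, forget, baker
N = 11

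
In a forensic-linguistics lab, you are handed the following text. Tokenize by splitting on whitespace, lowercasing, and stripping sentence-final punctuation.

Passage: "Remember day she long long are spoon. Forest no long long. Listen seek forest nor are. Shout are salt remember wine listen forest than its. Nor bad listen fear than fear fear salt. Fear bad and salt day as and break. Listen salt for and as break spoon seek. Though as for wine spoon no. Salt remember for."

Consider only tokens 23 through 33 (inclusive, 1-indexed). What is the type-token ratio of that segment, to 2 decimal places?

0.73

Segment tokens 23–33: forest, than, its, nor, bad, listen, fear, than, fear, fear, salt
Segment N = 11, segment V = 8.
TTR = 8 / 11 = 0.73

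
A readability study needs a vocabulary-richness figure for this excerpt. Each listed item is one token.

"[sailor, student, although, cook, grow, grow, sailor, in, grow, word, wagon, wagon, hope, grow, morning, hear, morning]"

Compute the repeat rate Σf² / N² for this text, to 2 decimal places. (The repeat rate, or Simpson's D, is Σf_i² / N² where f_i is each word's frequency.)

0.12

Frequencies: grow:4, sailor:2, wagon:2, morning:2, student:1, although:1, cook:1, in:1, word:1, hope:1, hear:1
Σf² = 35; N² = 289
Repeat rate = 35 / 289 = 0.12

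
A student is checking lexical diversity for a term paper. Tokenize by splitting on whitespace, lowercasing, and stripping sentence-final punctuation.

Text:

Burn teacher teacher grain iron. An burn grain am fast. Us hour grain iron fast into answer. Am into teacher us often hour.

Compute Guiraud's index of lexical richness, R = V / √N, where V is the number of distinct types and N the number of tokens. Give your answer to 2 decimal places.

2.50

N = 23, V = 12.
√N = 4.795832
R = 12 / 4.795832 = 2.50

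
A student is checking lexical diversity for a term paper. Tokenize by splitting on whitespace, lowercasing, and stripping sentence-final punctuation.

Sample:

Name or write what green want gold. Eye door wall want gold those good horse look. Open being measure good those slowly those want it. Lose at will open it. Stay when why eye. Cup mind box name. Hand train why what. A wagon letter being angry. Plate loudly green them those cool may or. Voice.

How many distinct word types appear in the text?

40

Distinct types: {a, angry, at, being, box, cool, cup, door, eye, gold, good, green, hand, horse, it, letter, look, lose, loudly, may, measure, mind, name, open, or, plate, slowly, stay, them, those, train, voice, wagon, wall, want, what, when, why, will, write}
V = 40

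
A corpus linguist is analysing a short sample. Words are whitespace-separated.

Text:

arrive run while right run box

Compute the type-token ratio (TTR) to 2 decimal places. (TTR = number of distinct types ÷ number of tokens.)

N = 6 tokens, V = 5 types.
TTR = V / N = 5 / 6 = 0.83

0.83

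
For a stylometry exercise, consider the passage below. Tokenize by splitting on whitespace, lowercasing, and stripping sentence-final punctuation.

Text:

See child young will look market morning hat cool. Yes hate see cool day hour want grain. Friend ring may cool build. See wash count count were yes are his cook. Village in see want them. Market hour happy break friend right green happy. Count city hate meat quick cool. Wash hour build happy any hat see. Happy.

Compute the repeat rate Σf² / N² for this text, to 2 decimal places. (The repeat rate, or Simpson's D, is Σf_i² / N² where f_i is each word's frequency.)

0.04

Frequencies: see:5, cool:4, happy:4, hour:3, count:3, market:2, hat:2, yes:2, hate:2, want:2, friend:2, build:2, wash:2, child:1, young:1, will:1, look:1, morning:1, day:1, grain:1, … (16 more, each freq 1)
Σf² = 130; N² = 3364
Repeat rate = 130 / 3364 = 0.04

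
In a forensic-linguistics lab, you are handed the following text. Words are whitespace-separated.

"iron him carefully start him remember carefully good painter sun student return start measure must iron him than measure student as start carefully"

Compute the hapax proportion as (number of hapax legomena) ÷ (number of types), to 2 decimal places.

0.57

Frequencies: him:3, carefully:3, start:3, iron:2, student:2, measure:2, remember:1, good:1, painter:1, sun:1, return:1, must:1, than:1, as:1
Hapax count = 8; type count = 14.
Ratio = 8 / 14 = 0.57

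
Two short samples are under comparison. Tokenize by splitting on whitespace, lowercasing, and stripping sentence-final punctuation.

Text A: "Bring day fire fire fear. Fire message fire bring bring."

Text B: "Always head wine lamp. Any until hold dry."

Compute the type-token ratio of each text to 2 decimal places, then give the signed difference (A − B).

-0.50

TTR(A) = 5/10 = 0.50
TTR(B) = 8/8 = 1.00
Difference = 0.50 − 1.00 = -0.50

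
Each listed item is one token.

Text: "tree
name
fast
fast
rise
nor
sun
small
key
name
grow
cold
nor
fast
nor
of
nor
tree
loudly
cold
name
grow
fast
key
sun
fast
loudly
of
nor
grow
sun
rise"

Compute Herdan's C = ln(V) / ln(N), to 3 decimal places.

N = 32, V = 12.
ln(V) = 2.484907, ln(N) = 3.465736
C = 2.484907 / 3.465736 = 0.717

0.717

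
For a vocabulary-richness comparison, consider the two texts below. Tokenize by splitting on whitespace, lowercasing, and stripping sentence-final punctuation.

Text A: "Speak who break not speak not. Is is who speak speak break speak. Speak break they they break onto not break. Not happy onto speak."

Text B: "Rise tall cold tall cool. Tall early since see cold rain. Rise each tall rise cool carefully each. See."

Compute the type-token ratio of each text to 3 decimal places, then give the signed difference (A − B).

-0.206

TTR(A) = 8/25 = 0.320
TTR(B) = 10/19 = 0.526
Difference = 0.320 − 0.526 = -0.206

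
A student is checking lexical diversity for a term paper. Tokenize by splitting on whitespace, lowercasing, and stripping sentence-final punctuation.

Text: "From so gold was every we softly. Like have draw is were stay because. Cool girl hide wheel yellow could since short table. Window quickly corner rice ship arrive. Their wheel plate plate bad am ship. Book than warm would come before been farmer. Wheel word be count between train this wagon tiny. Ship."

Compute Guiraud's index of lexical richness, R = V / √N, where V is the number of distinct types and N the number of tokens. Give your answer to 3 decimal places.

6.668

N = 54, V = 49.
√N = 7.348469
R = 49 / 7.348469 = 6.668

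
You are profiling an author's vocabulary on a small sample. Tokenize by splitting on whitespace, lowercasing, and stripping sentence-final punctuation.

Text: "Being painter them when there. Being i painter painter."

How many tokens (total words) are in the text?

Tokens: being, painter, them, when, there, being, i, painter, painter
N = 9

9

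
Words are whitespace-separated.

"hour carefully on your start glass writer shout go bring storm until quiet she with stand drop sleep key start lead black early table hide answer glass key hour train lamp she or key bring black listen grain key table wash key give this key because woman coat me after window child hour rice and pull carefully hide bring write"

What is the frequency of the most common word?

6

Frequencies: key:6, hour:3, bring:3, carefully:2, start:2, glass:2, she:2, black:2, table:2, hide:2, on:1, your:1, writer:1, shout:1, go:1, storm:1, until:1, quiet:1, with:1, stand:1, … (24 more, each freq 1)
Most common: 'key' with frequency 6.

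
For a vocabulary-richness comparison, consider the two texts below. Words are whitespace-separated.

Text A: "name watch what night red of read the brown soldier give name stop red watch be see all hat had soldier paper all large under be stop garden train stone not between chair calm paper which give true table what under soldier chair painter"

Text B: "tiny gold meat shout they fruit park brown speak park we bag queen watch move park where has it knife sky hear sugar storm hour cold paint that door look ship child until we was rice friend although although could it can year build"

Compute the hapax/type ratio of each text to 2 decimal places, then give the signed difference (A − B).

A: hapax=19, V=31, ratio=0.61
B: hapax=35, V=39, ratio=0.90
Difference = 0.61 − 0.90 = -0.29

-0.29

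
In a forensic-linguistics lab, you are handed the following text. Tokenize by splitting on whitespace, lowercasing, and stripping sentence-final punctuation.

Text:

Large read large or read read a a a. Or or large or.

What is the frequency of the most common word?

4

Frequencies: or:4, large:3, read:3, a:3
Most common: 'or' with frequency 4.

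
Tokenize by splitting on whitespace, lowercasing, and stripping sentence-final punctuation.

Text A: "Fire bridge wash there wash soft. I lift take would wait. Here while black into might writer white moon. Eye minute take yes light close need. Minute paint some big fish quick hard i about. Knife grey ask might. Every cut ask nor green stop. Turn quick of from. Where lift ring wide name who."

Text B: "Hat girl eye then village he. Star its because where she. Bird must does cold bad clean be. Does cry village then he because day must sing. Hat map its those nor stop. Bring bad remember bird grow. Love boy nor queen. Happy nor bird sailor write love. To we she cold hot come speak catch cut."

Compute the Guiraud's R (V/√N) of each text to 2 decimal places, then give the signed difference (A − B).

A: V=47, N=55, R=6.34
B: V=41, N=57, R=5.43
Difference = 6.34 − 5.43 = 0.91

0.91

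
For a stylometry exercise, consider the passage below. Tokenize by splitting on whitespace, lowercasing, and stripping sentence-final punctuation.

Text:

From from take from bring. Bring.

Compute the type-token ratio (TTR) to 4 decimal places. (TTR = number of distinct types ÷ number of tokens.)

N = 6 tokens, V = 3 types.
TTR = V / N = 3 / 6 = 0.5000

0.5000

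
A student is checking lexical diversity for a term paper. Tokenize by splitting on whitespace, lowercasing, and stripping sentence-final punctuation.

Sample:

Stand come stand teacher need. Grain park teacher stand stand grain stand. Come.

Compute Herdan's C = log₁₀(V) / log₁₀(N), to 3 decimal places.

0.699

N = 13, V = 6.
log₁₀(V) = 0.778151, log₁₀(N) = 1.113943
C = 0.778151 / 1.113943 = 0.699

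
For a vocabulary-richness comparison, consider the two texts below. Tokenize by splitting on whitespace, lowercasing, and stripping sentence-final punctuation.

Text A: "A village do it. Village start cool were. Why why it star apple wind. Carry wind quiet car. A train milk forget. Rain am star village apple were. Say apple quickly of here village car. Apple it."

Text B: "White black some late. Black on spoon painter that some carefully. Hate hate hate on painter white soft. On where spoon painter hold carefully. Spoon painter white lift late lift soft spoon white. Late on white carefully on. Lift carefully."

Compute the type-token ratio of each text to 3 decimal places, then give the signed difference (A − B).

0.272

TTR(A) = 23/37 = 0.622
TTR(B) = 14/40 = 0.350
Difference = 0.622 − 0.350 = 0.272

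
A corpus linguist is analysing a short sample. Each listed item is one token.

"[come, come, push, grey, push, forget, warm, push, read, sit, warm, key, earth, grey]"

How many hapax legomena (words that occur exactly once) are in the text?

5

Frequencies: push:3, come:2, grey:2, warm:2, forget:1, read:1, sit:1, key:1, earth:1
Hapax (freq=1): earth, forget, key, read, sit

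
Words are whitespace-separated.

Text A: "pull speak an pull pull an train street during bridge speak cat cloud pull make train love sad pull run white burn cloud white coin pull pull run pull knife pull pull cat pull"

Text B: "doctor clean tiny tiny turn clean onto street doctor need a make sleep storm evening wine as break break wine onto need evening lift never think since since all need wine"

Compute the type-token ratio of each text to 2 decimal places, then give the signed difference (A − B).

TTR(A) = 17/34 = 0.50
TTR(B) = 20/31 = 0.65
Difference = 0.50 − 0.65 = -0.15

-0.15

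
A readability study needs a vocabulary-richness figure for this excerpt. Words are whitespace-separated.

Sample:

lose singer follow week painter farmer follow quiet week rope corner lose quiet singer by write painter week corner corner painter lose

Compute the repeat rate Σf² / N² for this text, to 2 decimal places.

0.11

Frequencies: lose:3, week:3, painter:3, corner:3, singer:2, follow:2, quiet:2, farmer:1, rope:1, by:1, write:1
Σf² = 52; N² = 484
Repeat rate = 52 / 484 = 0.11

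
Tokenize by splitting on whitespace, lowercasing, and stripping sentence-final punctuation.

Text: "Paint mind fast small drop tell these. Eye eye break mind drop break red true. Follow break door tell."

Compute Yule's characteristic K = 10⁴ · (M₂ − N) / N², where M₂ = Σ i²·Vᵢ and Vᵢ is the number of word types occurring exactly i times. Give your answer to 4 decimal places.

Frequencies: break:3, mind:2, drop:2, tell:2, eye:2, paint:1, fast:1, small:1, these:1, red:1, true:1, follow:1, door:1
N = 19. Frequency spectrum: V_1=8, V_2=4, V_3=1
M₂ = 1²·8 + 2²·4 + 3²·1 = 33
K = 10000 × (33 − 19) / 19² = 387.8116

387.8116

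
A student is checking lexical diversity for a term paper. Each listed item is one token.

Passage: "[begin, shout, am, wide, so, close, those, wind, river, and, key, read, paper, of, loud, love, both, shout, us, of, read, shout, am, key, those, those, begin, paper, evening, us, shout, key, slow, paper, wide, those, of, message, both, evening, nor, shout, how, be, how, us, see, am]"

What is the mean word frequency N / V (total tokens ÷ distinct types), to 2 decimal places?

1.92

N = 48 tokens, V = 25 types.
Mean frequency = N / V = 48 / 25 = 1.92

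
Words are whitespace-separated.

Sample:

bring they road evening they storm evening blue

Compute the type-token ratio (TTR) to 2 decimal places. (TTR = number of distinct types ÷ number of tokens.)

0.75

N = 8 tokens, V = 6 types.
TTR = V / N = 6 / 8 = 0.75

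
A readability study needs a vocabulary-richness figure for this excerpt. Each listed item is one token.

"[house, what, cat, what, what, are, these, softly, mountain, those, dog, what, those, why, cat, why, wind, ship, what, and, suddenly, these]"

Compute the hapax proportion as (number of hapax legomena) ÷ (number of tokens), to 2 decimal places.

Frequencies: what:5, cat:2, these:2, those:2, why:2, house:1, are:1, softly:1, mountain:1, dog:1, wind:1, ship:1, and:1, suddenly:1
Hapax count = 9; token count = 22.
Ratio = 9 / 22 = 0.41

0.41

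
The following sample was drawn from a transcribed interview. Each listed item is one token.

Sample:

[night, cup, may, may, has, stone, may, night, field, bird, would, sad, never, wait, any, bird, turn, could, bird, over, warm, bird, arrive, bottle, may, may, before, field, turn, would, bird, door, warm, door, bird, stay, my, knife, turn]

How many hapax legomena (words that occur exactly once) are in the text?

Frequencies: bird:6, may:5, turn:3, night:2, field:2, would:2, warm:2, door:2, cup:1, has:1, stone:1, sad:1, never:1, wait:1, any:1, could:1, over:1, arrive:1, bottle:1, before:1, … (3 more, each freq 1)
Hapax (freq=1): any, arrive, before, bottle, could, cup, has, knife, my, never, over, sad, stay, stone, wait

15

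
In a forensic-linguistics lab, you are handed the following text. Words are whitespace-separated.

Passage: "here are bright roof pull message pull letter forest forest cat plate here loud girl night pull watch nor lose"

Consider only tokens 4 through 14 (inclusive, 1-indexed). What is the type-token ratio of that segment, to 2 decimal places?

Segment tokens 4–14: roof, pull, message, pull, letter, forest, forest, cat, plate, here, loud
Segment N = 11, segment V = 9.
TTR = 9 / 11 = 0.82

0.82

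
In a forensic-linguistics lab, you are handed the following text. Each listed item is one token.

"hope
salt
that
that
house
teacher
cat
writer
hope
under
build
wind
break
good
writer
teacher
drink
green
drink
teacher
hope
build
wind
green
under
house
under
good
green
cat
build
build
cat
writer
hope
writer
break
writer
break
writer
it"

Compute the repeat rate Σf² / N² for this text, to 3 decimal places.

Frequencies: writer:6, hope:4, build:4, teacher:3, cat:3, under:3, break:3, green:3, that:2, house:2, wind:2, good:2, drink:2, salt:1, it:1
Σf² = 135; N² = 1681
Repeat rate = 135 / 1681 = 0.080

0.080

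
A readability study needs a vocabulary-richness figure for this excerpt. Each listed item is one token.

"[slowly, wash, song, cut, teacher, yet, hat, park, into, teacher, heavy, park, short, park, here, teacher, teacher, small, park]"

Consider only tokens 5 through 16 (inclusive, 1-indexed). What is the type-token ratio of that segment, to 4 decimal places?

0.6667

Segment tokens 5–16: teacher, yet, hat, park, into, teacher, heavy, park, short, park, here, teacher
Segment N = 12, segment V = 8.
TTR = 8 / 12 = 0.6667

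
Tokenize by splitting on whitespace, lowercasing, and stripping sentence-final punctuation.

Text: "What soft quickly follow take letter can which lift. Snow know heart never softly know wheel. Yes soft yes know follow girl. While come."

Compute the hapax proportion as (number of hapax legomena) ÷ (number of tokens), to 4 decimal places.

0.6250

Frequencies: know:3, soft:2, follow:2, yes:2, what:1, quickly:1, take:1, letter:1, can:1, which:1, lift:1, snow:1, heart:1, never:1, softly:1, wheel:1, girl:1, while:1, come:1
Hapax count = 15; token count = 24.
Ratio = 15 / 24 = 0.6250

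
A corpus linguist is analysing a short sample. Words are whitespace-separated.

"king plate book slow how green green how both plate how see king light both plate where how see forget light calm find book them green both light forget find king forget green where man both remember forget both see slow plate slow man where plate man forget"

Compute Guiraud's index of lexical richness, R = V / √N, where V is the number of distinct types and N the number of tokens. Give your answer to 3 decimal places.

2.309

N = 48, V = 16.
√N = 6.928203
R = 16 / 6.928203 = 2.309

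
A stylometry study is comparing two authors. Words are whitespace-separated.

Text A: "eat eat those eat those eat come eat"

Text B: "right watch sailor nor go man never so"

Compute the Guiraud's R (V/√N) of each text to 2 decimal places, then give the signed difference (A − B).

-1.77

A: V=3, N=8, R=1.06
B: V=8, N=8, R=2.83
Difference = 1.06 − 2.83 = -1.77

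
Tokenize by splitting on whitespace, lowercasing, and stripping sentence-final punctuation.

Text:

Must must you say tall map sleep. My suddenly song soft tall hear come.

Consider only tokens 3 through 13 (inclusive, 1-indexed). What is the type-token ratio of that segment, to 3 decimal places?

0.909

Segment tokens 3–13: you, say, tall, map, sleep, my, suddenly, song, soft, tall, hear
Segment N = 11, segment V = 10.
TTR = 10 / 11 = 0.909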